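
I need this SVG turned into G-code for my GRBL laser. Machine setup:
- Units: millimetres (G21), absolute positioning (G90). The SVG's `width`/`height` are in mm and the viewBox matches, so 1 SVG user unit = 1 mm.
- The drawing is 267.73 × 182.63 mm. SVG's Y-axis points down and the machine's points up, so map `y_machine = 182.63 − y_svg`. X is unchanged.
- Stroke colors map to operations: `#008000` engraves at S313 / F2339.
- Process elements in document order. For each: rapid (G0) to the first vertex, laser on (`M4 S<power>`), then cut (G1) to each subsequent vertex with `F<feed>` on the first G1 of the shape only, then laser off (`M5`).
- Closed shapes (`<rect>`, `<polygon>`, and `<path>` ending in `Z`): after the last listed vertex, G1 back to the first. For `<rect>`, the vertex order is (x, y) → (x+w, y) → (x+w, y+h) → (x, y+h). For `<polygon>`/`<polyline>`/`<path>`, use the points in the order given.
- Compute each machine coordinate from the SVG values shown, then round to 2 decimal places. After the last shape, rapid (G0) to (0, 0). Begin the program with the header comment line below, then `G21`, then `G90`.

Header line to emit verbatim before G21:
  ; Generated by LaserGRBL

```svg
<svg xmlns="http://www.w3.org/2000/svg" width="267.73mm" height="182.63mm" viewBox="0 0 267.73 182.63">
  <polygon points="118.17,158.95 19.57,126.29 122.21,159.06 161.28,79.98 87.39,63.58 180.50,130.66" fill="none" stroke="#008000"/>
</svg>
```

viewBox `0 0 267.73 182.63` with mm width/height → 1 unit = 1 mm. Flip: y_m = 182.63 − y_svg.

**Shape 1** — `<polygon>` closed polygon, stroke `#008000` → engrave (S313, F2339). Machine vertices: (118.17,23.68) → (19.57,56.34) → (122.21,23.57) → (161.28,102.65) → (87.39,119.05) → (180.50,51.97) → (118.17,23.68). Closed: final G1 returns to the first vertex.

; Generated by LaserGRBL
G21
G90
G0 X118.17 Y23.68
M4 S313
G1 X19.57 Y56.34 F2339
G1 X122.21 Y23.57
G1 X161.28 Y102.65
G1 X87.39 Y119.05
G1 X180.50 Y51.97
G1 X118.17 Y23.68
M5
G0 X0.00 Y0.00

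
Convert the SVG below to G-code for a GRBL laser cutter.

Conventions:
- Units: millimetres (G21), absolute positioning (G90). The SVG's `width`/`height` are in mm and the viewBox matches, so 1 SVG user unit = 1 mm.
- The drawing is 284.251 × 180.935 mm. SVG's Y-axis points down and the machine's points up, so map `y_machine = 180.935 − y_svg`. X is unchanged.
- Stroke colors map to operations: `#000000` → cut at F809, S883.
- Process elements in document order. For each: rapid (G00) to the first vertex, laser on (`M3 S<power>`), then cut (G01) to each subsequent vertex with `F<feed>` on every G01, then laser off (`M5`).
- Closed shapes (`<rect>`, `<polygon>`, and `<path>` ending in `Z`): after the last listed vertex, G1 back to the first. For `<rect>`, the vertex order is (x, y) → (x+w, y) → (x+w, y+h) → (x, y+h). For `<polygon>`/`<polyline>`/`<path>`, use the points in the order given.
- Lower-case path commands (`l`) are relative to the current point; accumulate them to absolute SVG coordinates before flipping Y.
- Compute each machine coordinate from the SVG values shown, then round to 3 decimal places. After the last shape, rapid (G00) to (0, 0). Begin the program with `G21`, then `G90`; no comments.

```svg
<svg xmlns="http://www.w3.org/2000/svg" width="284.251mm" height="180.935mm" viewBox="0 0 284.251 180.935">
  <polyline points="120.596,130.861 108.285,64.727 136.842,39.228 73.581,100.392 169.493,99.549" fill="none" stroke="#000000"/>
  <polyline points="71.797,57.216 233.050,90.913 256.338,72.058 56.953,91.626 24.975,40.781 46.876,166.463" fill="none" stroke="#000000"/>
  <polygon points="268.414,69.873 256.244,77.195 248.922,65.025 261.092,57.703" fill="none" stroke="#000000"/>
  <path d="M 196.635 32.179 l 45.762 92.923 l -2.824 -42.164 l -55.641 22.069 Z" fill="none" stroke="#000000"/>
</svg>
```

1 u = 1 mm; y_m = 180.935 − y.

[1] `<polyline>` open polyline, #000000→cut S883 F809: (120.596,50.074) → (108.285,116.208) → (136.842,141.707) → (73.581,80.543) → (169.493,81.386)

[2] `<polyline>` open polyline, #000000→cut S883 F809: (71.797,123.719) → (233.050,90.022) → (256.338,108.877) → (56.953,89.309) → (24.975,140.154) → (46.876,14.472)

[3] `<polygon>` regular polygon, #000000→cut S883 F809: (268.414,111.062) → (256.244,103.740) → (248.922,115.910) → (261.092,123.232) → (268.414,111.062) (closed)

[4] `<path>` closed polygon, #000000→cut S883 F809: (196.635,148.756) → (242.397,55.833) → (239.573,97.997) → (183.932,75.928) → (196.635,148.756) (closed)

G21
G90
G00 X120.596 Y50.074
M3 S883
G01 X108.285 Y116.208 F809
G01 X136.842 Y141.707 F809
G01 X73.581 Y80.543 F809
G01 X169.493 Y81.386 F809
M5
G00 X71.797 Y123.719
M3 S883
G01 X233.050 Y90.022 F809
G01 X256.338 Y108.877 F809
G01 X56.953 Y89.309 F809
G01 X24.975 Y140.154 F809
G01 X46.876 Y14.472 F809
M5
G00 X268.414 Y111.062
M3 S883
G01 X256.244 Y103.740 F809
G01 X248.922 Y115.910 F809
G01 X261.092 Y123.232 F809
G01 X268.414 Y111.062 F809
M5
G00 X196.635 Y148.756
M3 S883
G01 X242.397 Y55.833 F809
G01 X239.573 Y97.997 F809
G01 X183.932 Y75.928 F809
G01 X196.635 Y148.756 F809
M5
G00 X0.000 Y0.000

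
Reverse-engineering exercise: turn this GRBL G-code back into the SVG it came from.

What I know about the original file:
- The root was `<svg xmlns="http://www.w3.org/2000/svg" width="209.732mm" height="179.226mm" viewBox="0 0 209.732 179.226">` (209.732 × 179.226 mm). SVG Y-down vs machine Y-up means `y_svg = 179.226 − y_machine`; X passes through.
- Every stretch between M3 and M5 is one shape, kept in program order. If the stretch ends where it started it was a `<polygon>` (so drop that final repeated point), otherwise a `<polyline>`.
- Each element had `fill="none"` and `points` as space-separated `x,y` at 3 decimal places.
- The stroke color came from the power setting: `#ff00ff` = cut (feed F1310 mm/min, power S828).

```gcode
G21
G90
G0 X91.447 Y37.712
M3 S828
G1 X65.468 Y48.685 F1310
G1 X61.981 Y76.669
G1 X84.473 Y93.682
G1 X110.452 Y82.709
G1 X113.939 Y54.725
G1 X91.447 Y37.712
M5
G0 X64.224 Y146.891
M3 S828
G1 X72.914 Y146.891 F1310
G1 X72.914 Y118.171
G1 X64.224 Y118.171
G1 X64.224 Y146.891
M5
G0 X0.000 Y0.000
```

Each laser-on run becomes one SVG element. Flip Y back into SVG space with y_svg = 179.226 − y_machine. Every run uses S828, so all elements get stroke `#ff00ff` (cut).

Run 1: The run returns to its start, so emit a `<polygon>` with points (Y-flipped): 91.447,141.514 65.468,130.541 61.981,102.557 84.473,85.544 110.452,96.517 113.939,124.501.

Run 2: The run returns to its start, so emit a `<polygon>` with points (Y-flipped): 64.224,32.335 72.914,32.335 72.914,61.055 64.224,61.055.

<svg xmlns="http://www.w3.org/2000/svg" width="209.732mm" height="179.226mm" viewBox="0 0 209.732 179.226">
  <polygon points="91.447,141.514 65.468,130.541 61.981,102.557 84.473,85.544 110.452,96.517 113.939,124.501" fill="none" stroke="#ff00ff"/>
  <polygon points="64.224,32.335 72.914,32.335 72.914,61.055 64.224,61.055" fill="none" stroke="#ff00ff"/>
</svg>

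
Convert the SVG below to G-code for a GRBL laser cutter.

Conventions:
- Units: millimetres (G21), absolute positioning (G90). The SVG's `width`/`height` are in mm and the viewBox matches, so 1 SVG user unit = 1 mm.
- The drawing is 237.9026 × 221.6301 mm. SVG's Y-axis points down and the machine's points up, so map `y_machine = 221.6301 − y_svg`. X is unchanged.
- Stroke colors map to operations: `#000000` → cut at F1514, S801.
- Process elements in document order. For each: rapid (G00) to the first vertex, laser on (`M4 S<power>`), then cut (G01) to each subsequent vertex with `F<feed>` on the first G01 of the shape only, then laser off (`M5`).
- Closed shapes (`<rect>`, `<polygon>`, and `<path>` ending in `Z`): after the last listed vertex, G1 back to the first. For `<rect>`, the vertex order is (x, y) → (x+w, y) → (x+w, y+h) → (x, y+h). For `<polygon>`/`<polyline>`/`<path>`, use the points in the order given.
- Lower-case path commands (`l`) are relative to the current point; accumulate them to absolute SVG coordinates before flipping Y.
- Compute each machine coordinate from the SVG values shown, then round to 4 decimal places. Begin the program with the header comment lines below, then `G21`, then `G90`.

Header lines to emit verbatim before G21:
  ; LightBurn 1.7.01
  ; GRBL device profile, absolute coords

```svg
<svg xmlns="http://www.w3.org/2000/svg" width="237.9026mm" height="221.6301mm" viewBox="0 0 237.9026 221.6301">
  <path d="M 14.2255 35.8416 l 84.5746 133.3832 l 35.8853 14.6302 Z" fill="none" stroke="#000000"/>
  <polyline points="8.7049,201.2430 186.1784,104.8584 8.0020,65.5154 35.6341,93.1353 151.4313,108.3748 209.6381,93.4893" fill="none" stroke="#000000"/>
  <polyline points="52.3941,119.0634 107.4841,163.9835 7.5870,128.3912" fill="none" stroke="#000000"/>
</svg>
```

; LightBurn 1.7.01
; GRBL device profile, absolute coords
G21
G90
G00 X14.2255 Y185.7885
M4 S801
G01 X98.8001 Y52.4053 F1514
G01 X134.6854 Y37.7751
G01 X14.2255 Y185.7885
M5
G00 X8.7049 Y20.3871
M4 S801
G01 X186.1784 Y116.7717 F1514
G01 X8.0020 Y156.1147
G01 X35.6341 Y128.4948
G01 X151.4313 Y113.2553
G01 X209.6381 Y128.1408
M5
G00 X52.3941 Y102.5667
M4 S801
G01 X107.4841 Y57.6466 F1514
G01 X7.5870 Y93.2389
M5

Since the viewBox matches the mm dimensions, user units are millimetres directly. The only transform is the Y-flip y_m = 221.6301 − y_svg.

Shape 1 is a closed polygon drawn with `<path>`. Its stroke #000000 means cut at S801, F1514. After flipping Y the toolpath is (14.2255,185.7885) → (98.8001,52.4053) → (134.6854,37.7751) → (14.2255,185.7885), returning to the start.

Shape 2 is a open polyline drawn with `<polyline>`. Its stroke #000000 means cut at S801, F1514. After flipping Y the toolpath is (8.7049,20.3871) → (186.1784,116.7717) → (8.0020,156.1147) → (35.6341,128.4948) → (151.4313,113.2553) → (209.6381,128.1408).

Shape 3 is a open polyline drawn with `<polyline>`. Its stroke #000000 means cut at S801, F1514. After flipping Y the toolpath is (52.3941,102.5667) → (107.4841,57.6466) → (7.5870,93.2389).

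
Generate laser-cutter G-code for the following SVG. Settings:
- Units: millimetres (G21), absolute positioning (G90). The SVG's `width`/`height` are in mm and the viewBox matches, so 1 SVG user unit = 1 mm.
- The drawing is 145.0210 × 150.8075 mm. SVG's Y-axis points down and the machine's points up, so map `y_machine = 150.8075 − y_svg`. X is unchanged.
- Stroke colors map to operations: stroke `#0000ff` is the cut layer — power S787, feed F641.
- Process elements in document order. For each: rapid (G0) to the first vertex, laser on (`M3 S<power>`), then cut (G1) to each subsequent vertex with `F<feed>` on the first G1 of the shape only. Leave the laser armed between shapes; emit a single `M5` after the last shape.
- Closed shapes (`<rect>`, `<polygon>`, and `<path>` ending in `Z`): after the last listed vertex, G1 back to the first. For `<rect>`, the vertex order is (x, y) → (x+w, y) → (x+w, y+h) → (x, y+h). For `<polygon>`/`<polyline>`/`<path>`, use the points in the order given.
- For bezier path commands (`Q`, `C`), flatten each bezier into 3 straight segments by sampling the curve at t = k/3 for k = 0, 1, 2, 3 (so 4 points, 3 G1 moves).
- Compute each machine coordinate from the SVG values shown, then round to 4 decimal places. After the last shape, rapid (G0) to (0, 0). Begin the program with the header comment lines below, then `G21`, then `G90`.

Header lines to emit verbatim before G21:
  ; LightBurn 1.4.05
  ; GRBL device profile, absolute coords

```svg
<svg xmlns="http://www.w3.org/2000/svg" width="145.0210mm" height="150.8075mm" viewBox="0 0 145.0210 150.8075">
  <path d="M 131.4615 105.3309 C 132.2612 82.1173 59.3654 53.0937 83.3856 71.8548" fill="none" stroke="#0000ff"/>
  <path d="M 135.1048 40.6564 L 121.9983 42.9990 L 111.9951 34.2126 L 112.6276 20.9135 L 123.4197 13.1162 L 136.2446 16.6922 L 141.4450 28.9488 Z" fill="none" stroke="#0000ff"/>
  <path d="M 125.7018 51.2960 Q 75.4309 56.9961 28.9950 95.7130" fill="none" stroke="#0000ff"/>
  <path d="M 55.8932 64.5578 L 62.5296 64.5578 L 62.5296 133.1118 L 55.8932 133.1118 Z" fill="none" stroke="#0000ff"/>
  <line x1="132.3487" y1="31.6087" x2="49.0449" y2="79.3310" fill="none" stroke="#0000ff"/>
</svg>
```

Since the viewBox matches the mm dimensions, user units are millimetres directly. The only transform is the Y-flip y_m = 150.8075 − y_svg.

Shape 1 is a cubic bezier drawn with `<path>`. Its stroke #0000ff means cut at S787, F641. After flipping Y the toolpath is (131.4615,45.4766) → (114.0150,68.6419) → (85.3518,83.7706) → (83.3856,78.9527).

Shape 2 is a regular polygon drawn with `<path>`. Its stroke #0000ff means cut at S787, F641. After flipping Y the toolpath is (135.1048,110.1511) → (121.9983,107.8085) → (111.9951,116.5949) → (112.6276,129.8940) → (123.4197,137.6913) → (136.2446,134.1153) → (141.4450,121.8587) → (135.1048,110.1511), returning to the start.

Shape 3 is a quadratic bezier drawn with `<path>`. Its stroke #0000ff means cut at S787, F641. After flipping Y the toolpath is (125.7018,99.5115) → (92.6140,92.0429) → (60.3784,77.2372) → (28.9950,55.0945).

Shape 4 is a rectangle drawn with `<path>`. Its stroke #0000ff means cut at S787, F641. After flipping Y the toolpath is (55.8932,86.2497) → (62.5296,86.2497) → (62.5296,17.6957) → (55.8932,17.6957) → (55.8932,86.2497), returning to the start.

Shape 5 is a line segment drawn with `<line>`. Its stroke #0000ff means cut at S787, F641. After flipping Y the toolpath is (132.3487,119.1988) → (49.0449,71.4765).

; LightBurn 1.4.05
; GRBL device profile, absolute coords
G21
G90
G0 X131.4615 Y45.4766
M3 S787
G1 X114.0150 Y68.6419 F641
G1 X85.3518 Y83.7706
G1 X83.3856 Y78.9527
G0 X135.1048 Y110.1511
M3 S787
G1 X121.9983 Y107.8085 F641
G1 X111.9951 Y116.5949
G1 X112.6276 Y129.8940
G1 X123.4197 Y137.6913
G1 X136.2446 Y134.1153
G1 X141.4450 Y121.8587
G1 X135.1048 Y110.1511
G0 X125.7018 Y99.5115
M3 S787
G1 X92.6140 Y92.0429 F641
G1 X60.3784 Y77.2372
G1 X28.9950 Y55.0945
G0 X55.8932 Y86.2497
M3 S787
G1 X62.5296 Y86.2497 F641
G1 X62.5296 Y17.6957
G1 X55.8932 Y17.6957
G1 X55.8932 Y86.2497
G0 X132.3487 Y119.1988
M3 S787
G1 X49.0449 Y71.4765 F641
M5
G0 X0.0000 Y0.0000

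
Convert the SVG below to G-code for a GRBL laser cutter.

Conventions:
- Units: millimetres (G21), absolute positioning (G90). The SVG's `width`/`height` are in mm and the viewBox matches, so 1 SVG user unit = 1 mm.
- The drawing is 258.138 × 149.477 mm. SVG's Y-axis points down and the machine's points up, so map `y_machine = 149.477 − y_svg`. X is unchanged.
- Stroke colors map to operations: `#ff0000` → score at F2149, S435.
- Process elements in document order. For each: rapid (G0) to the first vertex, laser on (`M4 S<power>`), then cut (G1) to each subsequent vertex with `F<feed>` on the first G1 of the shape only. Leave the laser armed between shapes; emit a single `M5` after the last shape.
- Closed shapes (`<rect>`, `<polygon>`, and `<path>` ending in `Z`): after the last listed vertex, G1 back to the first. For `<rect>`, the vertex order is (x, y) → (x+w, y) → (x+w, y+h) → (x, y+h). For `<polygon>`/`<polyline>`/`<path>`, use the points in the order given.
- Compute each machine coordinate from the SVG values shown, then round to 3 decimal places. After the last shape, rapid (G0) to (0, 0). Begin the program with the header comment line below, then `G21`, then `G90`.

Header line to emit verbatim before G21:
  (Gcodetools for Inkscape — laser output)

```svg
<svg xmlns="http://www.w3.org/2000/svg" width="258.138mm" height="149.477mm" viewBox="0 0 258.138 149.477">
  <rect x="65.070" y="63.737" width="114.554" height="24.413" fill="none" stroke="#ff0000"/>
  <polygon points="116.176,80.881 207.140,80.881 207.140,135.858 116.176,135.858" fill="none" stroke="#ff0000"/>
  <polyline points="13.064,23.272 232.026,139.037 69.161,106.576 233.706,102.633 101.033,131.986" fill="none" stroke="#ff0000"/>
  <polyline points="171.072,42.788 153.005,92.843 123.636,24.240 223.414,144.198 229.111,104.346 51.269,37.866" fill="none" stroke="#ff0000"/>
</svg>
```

(Gcodetools for Inkscape — laser output)
G21
G90
G0 X65.070 Y85.740
M4 S435
G1 X179.624 Y85.740 F2149
G1 X179.624 Y61.327
G1 X65.070 Y61.327
G1 X65.070 Y85.740
G0 X116.176 Y68.596
M4 S435
G1 X207.140 Y68.596 F2149
G1 X207.140 Y13.619
G1 X116.176 Y13.619
G1 X116.176 Y68.596
G0 X13.064 Y126.205
M4 S435
G1 X232.026 Y10.440 F2149
G1 X69.161 Y42.901
G1 X233.706 Y46.844
G1 X101.033 Y17.491
G0 X171.072 Y106.689
M4 S435
G1 X153.005 Y56.634 F2149
G1 X123.636 Y125.237
G1 X223.414 Y5.279
G1 X229.111 Y45.131
G1 X51.269 Y111.611
M5
G0 X0.000 Y0.000

viewBox `0 0 258.138 149.477` with mm width/height → 1 unit = 1 mm. Flip: y_m = 149.477 − y_svg.

**Shape 1** — `<rect>` rectangle, stroke `#ff0000` → score (S435, F2149). Machine vertices: (65.070,85.740) → (179.624,85.740) → (179.624,61.327) → (65.070,61.327) → (65.070,85.740). Closed: final G1 returns to the first vertex.

**Shape 2** — `<polygon>` rectangle, stroke `#ff0000` → score (S435, F2149). Machine vertices: (116.176,68.596) → (207.140,68.596) → (207.140,13.619) → (116.176,13.619) → (116.176,68.596). Closed: final G1 returns to the first vertex.

**Shape 3** — `<polyline>` open polyline, stroke `#ff0000` → score (S435, F2149). Machine vertices: (13.064,126.205) → (232.026,10.440) → (69.161,42.901) → (233.706,46.844) → (101.033,17.491). Open path.

**Shape 4** — `<polyline>` open polyline, stroke `#ff0000` → score (S435, F2149). Machine vertices: (171.072,106.689) → (153.005,56.634) → (123.636,125.237) → (223.414,5.279) → (229.111,45.131) → (51.269,111.611). Open path.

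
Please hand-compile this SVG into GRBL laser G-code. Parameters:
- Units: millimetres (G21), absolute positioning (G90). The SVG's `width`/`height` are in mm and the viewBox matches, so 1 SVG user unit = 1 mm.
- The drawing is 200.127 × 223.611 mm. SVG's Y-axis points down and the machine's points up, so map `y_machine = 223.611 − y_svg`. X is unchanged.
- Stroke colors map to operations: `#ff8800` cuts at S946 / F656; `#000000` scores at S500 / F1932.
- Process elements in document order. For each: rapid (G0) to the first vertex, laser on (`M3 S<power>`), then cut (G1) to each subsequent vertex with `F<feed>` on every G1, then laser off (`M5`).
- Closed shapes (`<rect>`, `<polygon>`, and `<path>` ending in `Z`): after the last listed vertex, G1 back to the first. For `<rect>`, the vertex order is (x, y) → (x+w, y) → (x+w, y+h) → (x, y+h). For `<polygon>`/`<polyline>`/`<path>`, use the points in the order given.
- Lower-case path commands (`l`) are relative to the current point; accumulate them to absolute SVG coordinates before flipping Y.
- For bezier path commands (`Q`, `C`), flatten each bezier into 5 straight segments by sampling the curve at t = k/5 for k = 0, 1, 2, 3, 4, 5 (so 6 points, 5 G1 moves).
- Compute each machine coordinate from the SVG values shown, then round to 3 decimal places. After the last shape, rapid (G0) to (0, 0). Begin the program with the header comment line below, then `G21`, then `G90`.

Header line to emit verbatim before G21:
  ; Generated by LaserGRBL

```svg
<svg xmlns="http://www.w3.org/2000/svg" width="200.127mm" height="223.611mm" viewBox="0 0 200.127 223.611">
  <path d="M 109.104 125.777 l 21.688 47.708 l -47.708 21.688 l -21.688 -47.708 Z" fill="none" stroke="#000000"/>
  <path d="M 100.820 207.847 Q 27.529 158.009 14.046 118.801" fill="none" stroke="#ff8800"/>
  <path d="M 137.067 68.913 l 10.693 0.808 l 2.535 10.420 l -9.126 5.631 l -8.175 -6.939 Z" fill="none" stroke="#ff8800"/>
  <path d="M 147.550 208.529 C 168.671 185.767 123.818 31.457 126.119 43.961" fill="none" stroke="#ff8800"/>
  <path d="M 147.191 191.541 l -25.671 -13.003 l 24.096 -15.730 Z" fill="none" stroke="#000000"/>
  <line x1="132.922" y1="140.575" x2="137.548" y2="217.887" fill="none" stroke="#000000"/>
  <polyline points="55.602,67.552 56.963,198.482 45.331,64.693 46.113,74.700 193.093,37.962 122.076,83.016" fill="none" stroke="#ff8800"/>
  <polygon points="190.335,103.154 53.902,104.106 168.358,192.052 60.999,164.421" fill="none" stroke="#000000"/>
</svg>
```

; Generated by LaserGRBL
G21
G90
G0 X109.104 Y97.834
M3 S500
G1 X130.792 Y50.126 F1932
G1 X83.084 Y28.438 F1932
G1 X61.396 Y76.146 F1932
G1 X109.104 Y97.834 F1932
M5
G0 X100.820 Y15.764
M3 S946
G1 X73.896 Y35.274 F656
G1 X51.756 Y53.934 F656
G1 X34.402 Y71.743 F656
G1 X21.832 Y88.702 F656
G1 X14.046 Y104.810 F656
M5
G0 X137.067 Y154.698
M3 S946
G1 X147.760 Y153.890 F656
G1 X150.295 Y143.470 F656
G1 X141.169 Y137.839 F656
G1 X132.994 Y144.778 F656
G1 X137.067 Y154.698 F656
M5
G0 X147.550 Y15.082
M3 S946
G1 X153.211 Y42.138 F656
G1 X148.468 Y86.444 F656
G1 X138.752 Y133.679 F656
G1 X129.492 Y169.522 F656
G1 X126.119 Y179.650 F656
M5
G0 X147.191 Y32.070
M3 S500
G1 X121.520 Y45.073 F1932
G1 X145.616 Y60.803 F1932
G1 X147.191 Y32.070 F1932
M5
G0 X132.922 Y83.036
M3 S500
G1 X137.548 Y5.724 F1932
M5
G0 X55.602 Y156.059
M3 S946
G1 X56.963 Y25.129 F656
G1 X45.331 Y158.918 F656
G1 X46.113 Y148.911 F656
G1 X193.093 Y185.649 F656
G1 X122.076 Y140.595 F656
M5
G0 X190.335 Y120.457
M3 S500
G1 X53.902 Y119.505 F1932
G1 X168.358 Y31.559 F1932
G1 X60.999 Y59.190 F1932
G1 X190.335 Y120.457 F1932
M5
G0 X0.000 Y0.000

1 u = 1 mm; y_m = 223.611 − y.

[1] `<path>` regular polygon, #000000→score S500 F1932: (109.104,97.834) → (130.792,50.126) → (83.084,28.438) → (61.396,76.146) → (109.104,97.834) (closed)

[2] `<path>` quadratic bezier, #ff8800→cut S946 F656: (100.820,15.764) → (73.896,35.274) → (51.756,53.934) → (34.402,71.743) → (21.832,88.702) → (14.046,104.810)

[3] `<path>` regular polygon, #ff8800→cut S946 F656: (137.067,154.698) → (147.760,153.890) → (150.295,143.470) → (141.169,137.839) → (132.994,144.778) → (137.067,154.698) (closed)

[4] `<path>` cubic bezier, #ff8800→cut S946 F656: (147.550,15.082) → (153.211,42.138) → (148.468,86.444) → (138.752,133.679) → (129.492,169.522) → (126.119,179.650)

[5] `<path>` regular polygon, #000000→score S500 F1932: (147.191,32.070) → (121.520,45.073) → (145.616,60.803) → (147.191,32.070) (closed)

[6] `<line>` line segment, #000000→score S500 F1932: (132.922,83.036) → (137.548,5.724)

[7] `<polyline>` open polyline, #ff8800→cut S946 F656: (55.602,156.059) → (56.963,25.129) → (45.331,158.918) → (46.113,148.911) → (193.093,185.649) → (122.076,140.595)

[8] `<polygon>` closed polygon, #000000→score S500 F1932: (190.335,120.457) → (53.902,119.505) → (168.358,31.559) → (60.999,59.190) → (190.335,120.457) (closed)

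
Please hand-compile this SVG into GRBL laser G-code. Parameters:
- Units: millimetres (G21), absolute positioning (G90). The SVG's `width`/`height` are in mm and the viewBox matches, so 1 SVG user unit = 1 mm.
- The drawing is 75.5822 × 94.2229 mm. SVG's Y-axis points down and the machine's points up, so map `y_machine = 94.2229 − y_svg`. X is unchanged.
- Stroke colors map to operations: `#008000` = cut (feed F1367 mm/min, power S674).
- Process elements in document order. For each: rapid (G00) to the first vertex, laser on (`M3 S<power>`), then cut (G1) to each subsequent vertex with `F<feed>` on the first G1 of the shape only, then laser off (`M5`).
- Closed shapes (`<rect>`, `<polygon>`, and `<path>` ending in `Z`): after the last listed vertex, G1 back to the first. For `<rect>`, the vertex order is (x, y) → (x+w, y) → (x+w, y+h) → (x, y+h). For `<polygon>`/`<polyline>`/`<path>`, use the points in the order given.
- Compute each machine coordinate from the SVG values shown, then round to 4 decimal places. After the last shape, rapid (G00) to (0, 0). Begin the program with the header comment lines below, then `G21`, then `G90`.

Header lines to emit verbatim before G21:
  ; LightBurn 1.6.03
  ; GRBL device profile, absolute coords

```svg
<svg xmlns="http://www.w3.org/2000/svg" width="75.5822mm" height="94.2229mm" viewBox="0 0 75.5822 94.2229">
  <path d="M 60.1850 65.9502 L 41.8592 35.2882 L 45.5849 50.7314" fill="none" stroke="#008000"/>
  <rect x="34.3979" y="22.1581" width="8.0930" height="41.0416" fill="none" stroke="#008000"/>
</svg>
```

1 u = 1 mm; y_m = 94.2229 − y.

[1] `<path>` open polyline, #008000→cut S674 F1367: (60.1850,28.2727) → (41.8592,58.9347) → (45.5849,43.4915)

[2] `<rect>` rectangle, #008000→cut S674 F1367: (34.3979,72.0648) → (42.4909,72.0648) → (42.4909,31.0232) → (34.3979,31.0232) → (34.3979,72.0648) (closed)

; LightBurn 1.6.03
; GRBL device profile, absolute coords
G21
G90
G00 X60.1850 Y28.2727
M3 S674
G1 X41.8592 Y58.9347 F1367
G1 X45.5849 Y43.4915
M5
G00 X34.3979 Y72.0648
M3 S674
G1 X42.4909 Y72.0648 F1367
G1 X42.4909 Y31.0232
G1 X34.3979 Y31.0232
G1 X34.3979 Y72.0648
M5
G00 X0.0000 Y0.0000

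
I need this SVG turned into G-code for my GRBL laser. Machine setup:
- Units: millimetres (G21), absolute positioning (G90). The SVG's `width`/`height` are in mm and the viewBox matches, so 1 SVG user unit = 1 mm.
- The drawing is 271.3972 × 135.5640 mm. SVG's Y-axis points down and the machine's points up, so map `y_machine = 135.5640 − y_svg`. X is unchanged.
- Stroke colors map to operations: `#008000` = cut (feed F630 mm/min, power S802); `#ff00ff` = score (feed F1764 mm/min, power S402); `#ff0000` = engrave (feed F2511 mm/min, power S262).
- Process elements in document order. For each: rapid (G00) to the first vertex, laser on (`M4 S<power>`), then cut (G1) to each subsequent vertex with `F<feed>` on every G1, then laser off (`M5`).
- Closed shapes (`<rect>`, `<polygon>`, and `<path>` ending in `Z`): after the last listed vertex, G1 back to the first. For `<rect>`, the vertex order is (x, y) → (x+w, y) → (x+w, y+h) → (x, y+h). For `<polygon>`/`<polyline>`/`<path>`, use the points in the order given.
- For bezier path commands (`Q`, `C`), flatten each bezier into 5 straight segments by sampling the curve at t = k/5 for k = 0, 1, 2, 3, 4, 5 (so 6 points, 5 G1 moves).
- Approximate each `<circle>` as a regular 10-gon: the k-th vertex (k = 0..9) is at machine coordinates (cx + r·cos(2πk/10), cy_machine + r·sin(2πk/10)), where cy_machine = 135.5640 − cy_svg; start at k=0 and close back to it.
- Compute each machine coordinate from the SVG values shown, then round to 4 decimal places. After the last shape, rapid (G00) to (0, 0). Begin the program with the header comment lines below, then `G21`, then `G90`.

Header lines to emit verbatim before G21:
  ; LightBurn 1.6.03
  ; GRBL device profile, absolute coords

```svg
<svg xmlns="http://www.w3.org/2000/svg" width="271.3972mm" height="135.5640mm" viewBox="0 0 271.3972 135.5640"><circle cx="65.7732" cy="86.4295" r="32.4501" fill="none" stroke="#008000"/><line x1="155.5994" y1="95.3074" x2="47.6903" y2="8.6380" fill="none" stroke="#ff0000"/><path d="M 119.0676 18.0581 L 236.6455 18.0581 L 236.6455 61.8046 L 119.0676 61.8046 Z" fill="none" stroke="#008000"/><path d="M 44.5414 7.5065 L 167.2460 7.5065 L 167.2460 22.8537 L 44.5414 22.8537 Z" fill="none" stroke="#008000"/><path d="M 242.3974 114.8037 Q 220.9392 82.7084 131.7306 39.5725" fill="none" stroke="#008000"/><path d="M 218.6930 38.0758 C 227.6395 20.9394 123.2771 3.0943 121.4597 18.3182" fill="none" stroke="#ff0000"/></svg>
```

viewBox `0 0 271.3972 135.5640` with mm width/height → 1 unit = 1 mm. Flip: y_m = 135.5640 − y_svg.

**Shape 1** — `<circle>` circle, stroke `#008000` → cut (S802, F630). Machine vertices: (98.2233,49.1345) → (92.0259,68.2082) → (75.8008,79.9964) → (55.7456,79.9964) → (39.5205,68.2082) → (33.3231,49.1345) → (39.5205,30.0608) → (55.7456,18.2726) → (75.8008,18.2726) → (92.0259,30.0608) → (98.2233,49.1345). Closed: final G1 returns to the first vertex.

**Shape 2** — `<line>` line segment, stroke `#ff0000` → engrave (S262, F2511). Machine vertices: (155.5994,40.2566) → (47.6903,126.9260). Open path.

**Shape 3** — `<path>` rectangle, stroke `#008000` → cut (S802, F630). Machine vertices: (119.0676,117.5059) → (236.6455,117.5059) → (236.6455,73.7594) → (119.0676,73.7594) → (119.0676,117.5059). Closed: final G1 returns to the first vertex.

**Shape 4** — `<path>` rectangle, stroke `#008000` → cut (S802, F630). Machine vertices: (44.5414,128.0575) → (167.2460,128.0575) → (167.2460,112.7103) → (44.5414,112.7103) → (44.5414,128.0575). Closed: final G1 returns to the first vertex.

**Shape 5** — `<path>` quadratic bezier, stroke `#008000` → cut (S802, F630). Control points (SVG): P0=(242.3974,114.8037), P1=(220.9392,82.7084), P2=(131.7306,39.5725); sampled at t=k/5. Machine vertices: (242.3974,20.7603) → (231.1041,34.0400) → (214.3908,48.2030) → (192.2574,63.2493) → (164.7040,79.1788) → (131.7306,95.9915). Open path.

**Shape 6** — `<path>` cubic bezier, stroke `#ff0000` → engrave (S262, F2511). Control points (SVG): P0=(218.6930,38.0758), P1=(227.6395,20.9394), P2=(123.2771,3.0943), P3=(121.4597,18.3182); sampled at t=k/5. Machine vertices: (218.6930,97.4882) → (212.1907,107.5849) → (188.8552,116.2303) → (159.0475,121.8031) → (133.1287,122.6821) → (121.4597,117.2458). Open path.

; LightBurn 1.6.03
; GRBL device profile, absolute coords
G21
G90
G00 X98.2233 Y49.1345
M4 S802
G1 X92.0259 Y68.2082 F630
G1 X75.8008 Y79.9964 F630
G1 X55.7456 Y79.9964 F630
G1 X39.5205 Y68.2082 F630
G1 X33.3231 Y49.1345 F630
G1 X39.5205 Y30.0608 F630
G1 X55.7456 Y18.2726 F630
G1 X75.8008 Y18.2726 F630
G1 X92.0259 Y30.0608 F630
G1 X98.2233 Y49.1345 F630
M5
G00 X155.5994 Y40.2566
M4 S262
G1 X47.6903 Y126.9260 F2511
M5
G00 X119.0676 Y117.5059
M4 S802
G1 X236.6455 Y117.5059 F630
G1 X236.6455 Y73.7594 F630
G1 X119.0676 Y73.7594 F630
G1 X119.0676 Y117.5059 F630
M5
G00 X44.5414 Y128.0575
M4 S802
G1 X167.2460 Y128.0575 F630
G1 X167.2460 Y112.7103 F630
G1 X44.5414 Y112.7103 F630
G1 X44.5414 Y128.0575 F630
M5
G00 X242.3974 Y20.7603
M4 S802
G1 X231.1041 Y34.0400 F630
G1 X214.3908 Y48.2030 F630
G1 X192.2574 Y63.2493 F630
G1 X164.7040 Y79.1788 F630
G1 X131.7306 Y95.9915 F630
M5
G00 X218.6930 Y97.4882
M4 S262
G1 X212.1907 Y107.5849 F2511
G1 X188.8552 Y116.2303 F2511
G1 X159.0475 Y121.8031 F2511
G1 X133.1287 Y122.6821 F2511
G1 X121.4597 Y117.2458 F2511
M5
G00 X0.0000 Y0.0000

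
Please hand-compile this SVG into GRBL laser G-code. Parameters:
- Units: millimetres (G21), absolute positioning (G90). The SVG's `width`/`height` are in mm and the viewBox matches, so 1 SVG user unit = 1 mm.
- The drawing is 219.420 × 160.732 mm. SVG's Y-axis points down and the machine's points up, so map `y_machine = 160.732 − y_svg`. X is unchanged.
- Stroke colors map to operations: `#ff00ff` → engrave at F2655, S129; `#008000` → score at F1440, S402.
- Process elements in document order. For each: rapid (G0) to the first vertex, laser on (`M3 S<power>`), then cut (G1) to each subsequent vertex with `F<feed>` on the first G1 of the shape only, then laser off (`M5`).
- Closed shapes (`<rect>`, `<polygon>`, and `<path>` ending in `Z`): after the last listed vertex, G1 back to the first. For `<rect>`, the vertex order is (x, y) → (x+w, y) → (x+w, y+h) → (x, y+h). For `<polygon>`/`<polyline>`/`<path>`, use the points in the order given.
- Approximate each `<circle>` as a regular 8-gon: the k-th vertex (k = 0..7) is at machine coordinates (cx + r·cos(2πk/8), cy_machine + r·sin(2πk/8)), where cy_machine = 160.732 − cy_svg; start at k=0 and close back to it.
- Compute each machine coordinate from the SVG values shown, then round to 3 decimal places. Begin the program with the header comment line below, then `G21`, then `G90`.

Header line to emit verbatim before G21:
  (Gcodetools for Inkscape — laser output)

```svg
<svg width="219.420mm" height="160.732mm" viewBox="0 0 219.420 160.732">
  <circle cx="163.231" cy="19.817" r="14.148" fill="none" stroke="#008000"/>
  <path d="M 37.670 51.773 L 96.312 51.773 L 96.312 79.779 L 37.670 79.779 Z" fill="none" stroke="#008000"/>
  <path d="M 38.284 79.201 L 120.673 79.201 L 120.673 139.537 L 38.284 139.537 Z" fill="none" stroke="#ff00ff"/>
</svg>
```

viewBox `0 0 219.420 160.732` with mm width/height → 1 unit = 1 mm. Flip: y_m = 160.732 − y_svg.

**Shape 1** — `<circle>` circle, stroke `#008000` → score (S402, F1440). Machine vertices: (177.379,140.915) → (173.235,150.919) → (163.231,155.063) → (153.227,150.919) → (149.083,140.915) → (153.227,130.911) → (163.231,126.767) → (173.235,130.911) → (177.379,140.915). Closed: final G1 returns to the first vertex.

**Shape 2** — `<path>` rectangle, stroke `#008000` → score (S402, F1440). Machine vertices: (37.670,108.959) → (96.312,108.959) → (96.312,80.953) → (37.670,80.953) → (37.670,108.959). Closed: final G1 returns to the first vertex.

**Shape 3** — `<path>` rectangle, stroke `#ff00ff` → engrave (S129, F2655). Machine vertices: (38.284,81.531) → (120.673,81.531) → (120.673,21.195) → (38.284,21.195) → (38.284,81.531). Closed: final G1 returns to the first vertex.

(Gcodetools for Inkscape — laser output)
G21
G90
G0 X177.379 Y140.915
M3 S402
G1 X173.235 Y150.919 F1440
G1 X163.231 Y155.063
G1 X153.227 Y150.919
G1 X149.083 Y140.915
G1 X153.227 Y130.911
G1 X163.231 Y126.767
G1 X173.235 Y130.911
G1 X177.379 Y140.915
M5
G0 X37.670 Y108.959
M3 S402
G1 X96.312 Y108.959 F1440
G1 X96.312 Y80.953
G1 X37.670 Y80.953
G1 X37.670 Y108.959
M5
G0 X38.284 Y81.531
M3 S129
G1 X120.673 Y81.531 F2655
G1 X120.673 Y21.195
G1 X38.284 Y21.195
G1 X38.284 Y81.531
M5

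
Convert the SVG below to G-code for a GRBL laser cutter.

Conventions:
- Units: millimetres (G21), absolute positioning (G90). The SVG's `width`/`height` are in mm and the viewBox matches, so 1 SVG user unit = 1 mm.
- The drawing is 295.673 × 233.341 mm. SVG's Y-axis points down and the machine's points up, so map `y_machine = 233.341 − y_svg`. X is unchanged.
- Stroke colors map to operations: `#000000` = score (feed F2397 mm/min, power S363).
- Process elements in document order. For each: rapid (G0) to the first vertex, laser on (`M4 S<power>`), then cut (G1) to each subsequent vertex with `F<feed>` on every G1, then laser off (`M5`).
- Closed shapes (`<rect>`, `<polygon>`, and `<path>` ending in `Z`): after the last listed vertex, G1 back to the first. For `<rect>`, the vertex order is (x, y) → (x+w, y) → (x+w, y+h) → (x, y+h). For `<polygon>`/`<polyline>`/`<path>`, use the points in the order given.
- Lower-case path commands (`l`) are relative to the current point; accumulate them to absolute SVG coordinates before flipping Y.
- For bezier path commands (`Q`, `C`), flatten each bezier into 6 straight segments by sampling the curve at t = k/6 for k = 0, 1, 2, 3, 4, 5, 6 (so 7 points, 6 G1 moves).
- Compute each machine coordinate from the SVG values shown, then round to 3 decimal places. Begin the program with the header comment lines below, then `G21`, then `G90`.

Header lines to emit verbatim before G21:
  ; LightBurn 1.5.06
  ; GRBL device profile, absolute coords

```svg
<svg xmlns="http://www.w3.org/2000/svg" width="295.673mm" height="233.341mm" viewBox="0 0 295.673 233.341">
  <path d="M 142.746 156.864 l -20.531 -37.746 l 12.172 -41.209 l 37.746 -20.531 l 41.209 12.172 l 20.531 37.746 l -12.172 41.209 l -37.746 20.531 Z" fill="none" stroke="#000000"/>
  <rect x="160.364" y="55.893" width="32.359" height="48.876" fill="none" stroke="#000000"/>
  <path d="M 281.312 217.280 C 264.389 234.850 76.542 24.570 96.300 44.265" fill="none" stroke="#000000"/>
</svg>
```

viewBox `0 0 295.673 233.341` with mm width/height → 1 unit = 1 mm. Flip: y_m = 233.341 − y_svg.

**Shape 1** — `<path>` regular polygon, stroke `#000000` → score (S363, F2397). Machine vertices: (142.746,76.477) → (122.215,114.223) → (134.387,155.432) → (172.133,175.963) → (213.342,163.791) → (233.873,126.045) → (221.701,84.836) → (183.955,64.305) → (142.746,76.477). Closed: final G1 returns to the first vertex.

**Shape 2** — `<rect>` rectangle, stroke `#000000` → score (S363, F2397). Machine vertices: (160.364,177.448) → (192.723,177.448) → (192.723,128.572) → (160.364,128.572) → (160.364,177.448). Closed: final G1 returns to the first vertex.

**Shape 3** — `<path>` cubic bezier, stroke `#000000` → score (S363, F2397). Control points (SVG): P0=(281.312,217.280), P1=(264.389,234.850), P2=(76.542,24.570), P3=(96.300,44.265); sampled at t=k/6. Machine vertices: (281.312,16.061) → (260.359,24.144) → (221.434,57.485) → (175.051,103.365) → (131.724,149.069) → (101.969,181.878) → (96.300,189.076). Open path.

; LightBurn 1.5.06
; GRBL device profile, absolute coords
G21
G90
G0 X142.746 Y76.477
M4 S363
G1 X122.215 Y114.223 F2397
G1 X134.387 Y155.432 F2397
G1 X172.133 Y175.963 F2397
G1 X213.342 Y163.791 F2397
G1 X233.873 Y126.045 F2397
G1 X221.701 Y84.836 F2397
G1 X183.955 Y64.305 F2397
G1 X142.746 Y76.477 F2397
M5
G0 X160.364 Y177.448
M4 S363
G1 X192.723 Y177.448 F2397
G1 X192.723 Y128.572 F2397
G1 X160.364 Y128.572 F2397
G1 X160.364 Y177.448 F2397
M5
G0 X281.312 Y16.061
M4 S363
G1 X260.359 Y24.144 F2397
G1 X221.434 Y57.485 F2397
G1 X175.051 Y103.365 F2397
G1 X131.724 Y149.069 F2397
G1 X101.969 Y181.878 F2397
G1 X96.300 Y189.076 F2397
M5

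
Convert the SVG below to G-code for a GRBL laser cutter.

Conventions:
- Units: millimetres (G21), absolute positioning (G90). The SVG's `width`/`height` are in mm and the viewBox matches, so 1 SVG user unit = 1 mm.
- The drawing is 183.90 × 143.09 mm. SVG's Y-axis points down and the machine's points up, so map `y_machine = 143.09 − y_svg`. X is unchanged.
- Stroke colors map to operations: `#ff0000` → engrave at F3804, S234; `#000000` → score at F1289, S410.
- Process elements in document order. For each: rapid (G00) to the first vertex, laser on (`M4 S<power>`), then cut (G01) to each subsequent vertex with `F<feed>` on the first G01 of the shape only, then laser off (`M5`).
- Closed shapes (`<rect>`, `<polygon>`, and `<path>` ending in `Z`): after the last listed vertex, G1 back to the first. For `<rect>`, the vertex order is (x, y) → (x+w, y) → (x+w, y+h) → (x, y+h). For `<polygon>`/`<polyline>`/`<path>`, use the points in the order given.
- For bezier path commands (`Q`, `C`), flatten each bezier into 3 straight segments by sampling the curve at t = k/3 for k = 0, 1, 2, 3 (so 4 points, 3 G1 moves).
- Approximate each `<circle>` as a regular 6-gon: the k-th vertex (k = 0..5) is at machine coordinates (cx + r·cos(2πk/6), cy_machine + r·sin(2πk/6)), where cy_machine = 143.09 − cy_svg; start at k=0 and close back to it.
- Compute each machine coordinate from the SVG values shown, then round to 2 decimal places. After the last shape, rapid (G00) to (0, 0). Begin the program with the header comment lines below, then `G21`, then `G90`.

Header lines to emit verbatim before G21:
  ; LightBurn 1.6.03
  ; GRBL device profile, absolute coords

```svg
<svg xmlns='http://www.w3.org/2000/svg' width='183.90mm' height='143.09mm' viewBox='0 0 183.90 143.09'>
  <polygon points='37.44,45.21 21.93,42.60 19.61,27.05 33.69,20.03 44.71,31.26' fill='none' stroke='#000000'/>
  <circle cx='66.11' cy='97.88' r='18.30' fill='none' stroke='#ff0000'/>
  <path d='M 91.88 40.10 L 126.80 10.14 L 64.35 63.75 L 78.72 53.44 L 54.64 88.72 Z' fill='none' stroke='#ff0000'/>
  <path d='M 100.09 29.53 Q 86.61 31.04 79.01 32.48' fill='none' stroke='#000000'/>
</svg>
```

viewBox `0 0 183.90 143.09` with mm width/height → 1 unit = 1 mm. Flip: y_m = 143.09 − y_svg.

**Shape 1** — `<polygon>` regular polygon, stroke `#000000` → score (S410, F1289). Machine vertices: (37.44,97.88) → (21.93,100.49) → (19.61,116.04) → (33.69,123.06) → (44.71,111.83) → (37.44,97.88). Closed: final G1 returns to the first vertex.

**Shape 2** — `<circle>` circle, stroke `#ff0000` → engrave (S234, F3804). Machine vertices: (84.41,45.21) → (75.26,61.06) → (56.96,61.06) → (47.81,45.21) → (56.96,29.36) → (75.26,29.36) → (84.41,45.21). Closed: final G1 returns to the first vertex.

**Shape 3** — `<path>` closed polygon, stroke `#ff0000` → engrave (S234, F3804). Machine vertices: (91.88,102.99) → (126.80,132.95) → (64.35,79.34) → (78.72,89.65) → (54.64,54.37) → (91.88,102.99). Closed: final G1 returns to the first vertex.

**Shape 4** — `<path>` quadratic bezier, stroke `#000000` → score (S410, F1289). Control points (SVG): P0=(100.09,29.53), P1=(86.61,31.04), P2=(79.01,32.48); sampled at t=k/3. Machine vertices: (100.09,113.56) → (91.76,112.56) → (84.73,111.58) → (79.01,110.61). Open path.

; LightBurn 1.6.03
; GRBL device profile, absolute coords
G21
G90
G00 X37.44 Y97.88
M4 S410
G01 X21.93 Y100.49 F1289
G01 X19.61 Y116.04
G01 X33.69 Y123.06
G01 X44.71 Y111.83
G01 X37.44 Y97.88
M5
G00 X84.41 Y45.21
M4 S234
G01 X75.26 Y61.06 F3804
G01 X56.96 Y61.06
G01 X47.81 Y45.21
G01 X56.96 Y29.36
G01 X75.26 Y29.36
G01 X84.41 Y45.21
M5
G00 X91.88 Y102.99
M4 S234
G01 X126.80 Y132.95 F3804
G01 X64.35 Y79.34
G01 X78.72 Y89.65
G01 X54.64 Y54.37
G01 X91.88 Y102.99
M5
G00 X100.09 Y113.56
M4 S410
G01 X91.76 Y112.56 F1289
G01 X84.73 Y111.58
G01 X79.01 Y110.61
M5
G00 X0.00 Y0.00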